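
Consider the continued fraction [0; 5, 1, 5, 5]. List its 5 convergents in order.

0/1, 1/5, 1/6, 6/35, 31/181

Using the convergent recurrence p_i = a_i*p_{i-1} + p_{i-2}, q_i = a_i*q_{i-1} + q_{i-2} with p_{-2}=0, p_{-1}=1, q_{-2}=1, q_{-1}=0:
  i=0: a_0=0, p_0 = 0*1 + 0 = 0, q_0 = 0*0 + 1 = 1.
  i=1: a_1=5, p_1 = 5*0 + 1 = 1, q_1 = 5*1 + 0 = 5.
  i=2: a_2=1, p_2 = 1*1 + 0 = 1, q_2 = 1*5 + 1 = 6.
  i=3: a_3=5, p_3 = 5*1 + 1 = 6, q_3 = 5*6 + 5 = 35.
  i=4: a_4=5, p_4 = 5*6 + 1 = 31, q_4 = 5*35 + 6 = 181.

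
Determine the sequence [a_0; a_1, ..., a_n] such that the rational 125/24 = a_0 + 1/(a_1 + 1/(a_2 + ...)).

[5; 4, 1, 4]

Run the Euclidean algorithm on 125 and 24; the successive quotients are the partial quotients a_0, a_1, ... (each step inverts the fractional part left over by the previous one):
  125 = 5*24 + 5, so a_0 = 5.
  24 = 4*5 + 4, so a_1 = 4.
  5 = 1*4 + 1, so a_2 = 1.
  4 = 4*1 + 0, so a_3 = 4.
The remainder reaches 0 after 4 divisions, so the expansion has 4 partial quotients, read off in order.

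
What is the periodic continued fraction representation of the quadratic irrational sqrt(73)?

[8; (1, 1, 5, 5, 1, 1, 16)]

Write x_i = (sqrt(73) + m_i)/d_i with (m_0, d_0) = (0, 1). a_0 = floor(sqrt(73)) = 8, since 8^2 = 64 <= 73 < 81 = 9^2.
Iterate m_{i+1} = d_i*a_i - m_i, d_{i+1} = (73 - m_{i+1}^2)/d_i, a_{i+1} = floor((a_0 + m_{i+1})/d_{i+1}):
  m_1 = 1*8 - 0 = 8, d_1 = (73 - 8^2)/1 = 9/1 = 9, a_1 = floor((8 + 8)/9) = 1.
  m_2 = 9*1 - 8 = 1, d_2 = (73 - 1^2)/9 = 72/9 = 8, a_2 = floor((8 + 1)/8) = 1.
  m_3 = 8*1 - 1 = 7, d_3 = (73 - 7^2)/8 = 24/8 = 3, a_3 = floor((8 + 7)/3) = 5.
  m_4 = 3*5 - 7 = 8, d_4 = (73 - 8^2)/3 = 9/3 = 3, a_4 = floor((8 + 8)/3) = 5.
  m_5 = 3*5 - 8 = 7, d_5 = (73 - 7^2)/3 = 24/3 = 8, a_5 = floor((8 + 7)/8) = 1.
  m_6 = 8*1 - 7 = 1, d_6 = (73 - 1^2)/8 = 72/8 = 9, a_6 = floor((8 + 1)/9) = 1.
  m_7 = 9*1 - 1 = 8, d_7 = (73 - 8^2)/9 = 9/9 = 1, a_7 = floor((8 + 8)/1) = 16.
  m_8 = 1*16 - 8 = 8, d_8 = (73 - 8^2)/1 = 9/1 = 9: (m_8, d_8) = (m_1, d_1) = (8, 9), so from here the quotients repeat a_1, ..., a_7; the period length is 7.
Hence the expansion of sqrt(73) is a_0 = 8 followed by the repeating block 1, 1, 5, 5, 1, 1, 16 (period 7).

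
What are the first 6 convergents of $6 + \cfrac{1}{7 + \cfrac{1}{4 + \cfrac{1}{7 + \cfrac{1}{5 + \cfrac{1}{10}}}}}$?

6/1, 43/7, 178/29, 1289/210, 6623/1079, 67519/11000

Using the convergent recurrence p_i = a_i*p_{i-1} + p_{i-2}, q_i = a_i*q_{i-1} + q_{i-2} with p_{-2}=0, p_{-1}=1, q_{-2}=1, q_{-1}=0:
  i=0: a_0=6, p_0 = 6*1 + 0 = 6, q_0 = 6*0 + 1 = 1.
  i=1: a_1=7, p_1 = 7*6 + 1 = 43, q_1 = 7*1 + 0 = 7.
  i=2: a_2=4, p_2 = 4*43 + 6 = 178, q_2 = 4*7 + 1 = 29.
  i=3: a_3=7, p_3 = 7*178 + 43 = 1289, q_3 = 7*29 + 7 = 210.
  i=4: a_4=5, p_4 = 5*1289 + 178 = 6623, q_4 = 5*210 + 29 = 1079.
  i=5: a_5=10, p_5 = 10*6623 + 1289 = 67519, q_5 = 10*1079 + 210 = 11000.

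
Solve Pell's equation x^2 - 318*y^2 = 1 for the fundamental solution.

(x, y) = (107, 6)

First expand sqrt(318) as a continued fraction. With x_i = (sqrt(318) + m_i)/d_i and (m_0, d_0) = (0, 1): a_0 = floor(sqrt(318)) = 17, since 17^2 = 289 <= 318 < 324 = 18^2.
Iterate m_{i+1} = d_i*a_i - m_i, d_{i+1} = (318 - m_{i+1}^2)/d_i, a_{i+1} = floor((a_0 + m_{i+1})/d_{i+1}):
  m_1 = 1*17 - 0 = 17, d_1 = (318 - 17^2)/1 = 29/1 = 29, a_1 = floor((17 + 17)/29) = 1.
  m_2 = 29*1 - 17 = 12, d_2 = (318 - 12^2)/29 = 174/29 = 6, a_2 = floor((17 + 12)/6) = 4.
  m_3 = 6*4 - 12 = 12, d_3 = (318 - 12^2)/6 = 174/6 = 29, a_3 = floor((17 + 12)/29) = 1.
  m_4 = 29*1 - 12 = 17, d_4 = (318 - 17^2)/29 = 29/29 = 1, a_4 = floor((17 + 17)/1) = 34.
  m_5 = 1*34 - 17 = 17, d_5 = (318 - 17^2)/1 = 29/1 = 29: (m_5, d_5) = (m_1, d_1) = (17, 29), so from here the quotients repeat a_1, ..., a_4; the period length is 4.
So sqrt(318) = [17; (1, 4, 1, 34)] with period length k = 4.
k is even, so the fundamental solution of x^2 - 318y^2 = 1 is (p_{k-1}, q_{k-1}) = (p_3, q_3); compute convergents through index 3.
Convergents (p_i = a_i*p_{i-1} + p_{i-2}, q_i = a_i*q_{i-1} + q_{i-2} with p_{-2}=0, p_{-1}=1, q_{-2}=1, q_{-1}=0):
  i=0: a_0=17, p_0 = 17*1 + 0 = 17, q_0 = 17*0 + 1 = 1.
  i=1: a_1=1, p_1 = 1*17 + 1 = 18, q_1 = 1*1 + 0 = 1.
  i=2: a_2=4, p_2 = 4*18 + 17 = 89, q_2 = 4*1 + 1 = 5.
  i=3: a_3=1, p_3 = 1*89 + 18 = 107, q_3 = 1*5 + 1 = 6.
Check: 107^2 - 318*6^2 = 11449 - 11448 = 1, so (x, y) = (107, 6) solves the equation, and by the theorem it is the least positive solution.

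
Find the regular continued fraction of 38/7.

Run the Euclidean algorithm on 38 and 7; the successive quotients are the partial quotients a_0, a_1, ... (each step inverts the fractional part left over by the previous one):
  38 = 5*7 + 3, so a_0 = 5.
  7 = 2*3 + 1, so a_1 = 2.
  3 = 3*1 + 0, so a_2 = 3.
The remainder reaches 0 after 3 divisions, so the expansion has 3 partial quotients, read off in order.

[5; 2, 3]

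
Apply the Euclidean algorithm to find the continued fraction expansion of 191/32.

Run the Euclidean algorithm on 191 and 32; the successive quotients are the partial quotients a_0, a_1, ... (each step inverts the fractional part left over by the previous one):
  191 = 5*32 + 31, so a_0 = 5.
  32 = 1*31 + 1, so a_1 = 1.
  31 = 31*1 + 0, so a_2 = 31.
The remainder reaches 0 after 3 divisions, so the expansion has 3 partial quotients, read off in order.

[5; 1, 31]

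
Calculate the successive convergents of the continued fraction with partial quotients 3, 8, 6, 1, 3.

Using the convergent recurrence p_i = a_i*p_{i-1} + p_{i-2}, q_i = a_i*q_{i-1} + q_{i-2} with p_{-2}=0, p_{-1}=1, q_{-2}=1, q_{-1}=0:
  i=0: a_0=3, p_0 = 3*1 + 0 = 3, q_0 = 3*0 + 1 = 1.
  i=1: a_1=8, p_1 = 8*3 + 1 = 25, q_1 = 8*1 + 0 = 8.
  i=2: a_2=6, p_2 = 6*25 + 3 = 153, q_2 = 6*8 + 1 = 49.
  i=3: a_3=1, p_3 = 1*153 + 25 = 178, q_3 = 1*49 + 8 = 57.
  i=4: a_4=3, p_4 = 3*178 + 153 = 687, q_4 = 3*57 + 49 = 220.

3/1, 25/8, 153/49, 178/57, 687/220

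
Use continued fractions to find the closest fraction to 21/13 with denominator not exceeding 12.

13/8

Expand x = 21/13 as a continued fraction with the Euclidean algorithm:
  21 = 1*13 + 8, so a_0 = 1.
  13 = 1*8 + 5, so a_1 = 1.
  8 = 1*5 + 3, so a_2 = 1.
  5 = 1*3 + 2, so a_3 = 1.
  3 = 1*2 + 1, so a_4 = 1.
  2 = 2*1 + 0, so a_5 = 2.
so x = [1; 1, 1, 1, 1, 2].
Convergents (p_i = a_i*p_{i-1} + p_{i-2}, q_i = a_i*q_{i-1} + q_{i-2} with p_{-2}=0, p_{-1}=1, q_{-2}=1, q_{-1}=0), until the denominator exceeds 12:
  i=0: a_0=1, p_0 = 1*1 + 0 = 1, q_0 = 1*0 + 1 = 1.
  i=1: a_1=1, p_1 = 1*1 + 1 = 2, q_1 = 1*1 + 0 = 1.
  i=2: a_2=1, p_2 = 1*2 + 1 = 3, q_2 = 1*1 + 1 = 2.
  i=3: a_3=1, p_3 = 1*3 + 2 = 5, q_3 = 1*2 + 1 = 3.
  i=4: a_4=1, p_4 = 1*5 + 3 = 8, q_4 = 1*3 + 2 = 5.
  i=5: a_5=2, p_5 = 2*8 + 5 = 21, q_5 = 2*5 + 3 = 13.
q_5 = 13 > 12, so the last convergent with denominator <= 12 is p_4/q_4 = 8/5.
The closest fraction with denominator <= 12 is either p_4/q_4 or the intermediate fraction (k*p_4 + p_3)/(k*q_4 + q_3) with the largest k >= 1 whose denominator stays <= 12; these approach x as k grows, and every other convergent or intermediate fraction in range is farther away.
Largest k: floor((12 - q_3)/q_4) = floor((12 - 3)/5) = 1.
That gives (1*8 + 5)/(1*5 + 3) = 13/8.
Compare the errors: |x - 8/5| = |21*5 - 8*13|/(13*5) = 1/65, and |x - 13/8| = |21*8 - 13*13|/(13*8) = 1/104.
Cross-multiplying, 1*65 = 65 < 104 = 1*104, so 1/104 is smaller: the intermediate fraction 13/8 is closer to x than 8/5.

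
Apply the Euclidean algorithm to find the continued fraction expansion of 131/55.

[2; 2, 1, 1, 1, 1, 1, 2]

Run the Euclidean algorithm on 131 and 55; the successive quotients are the partial quotients a_0, a_1, ... (each step inverts the fractional part left over by the previous one):
  131 = 2*55 + 21, so a_0 = 2.
  55 = 2*21 + 13, so a_1 = 2.
  21 = 1*13 + 8, so a_2 = 1.
  13 = 1*8 + 5, so a_3 = 1.
  8 = 1*5 + 3, so a_4 = 1.
  5 = 1*3 + 2, so a_5 = 1.
  3 = 1*2 + 1, so a_6 = 1.
  2 = 2*1 + 0, so a_7 = 2.
The remainder reaches 0 after 8 divisions, so the expansion has 8 partial quotients, read off in order.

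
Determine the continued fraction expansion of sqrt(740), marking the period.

Write x_i = (sqrt(740) + m_i)/d_i with (m_0, d_0) = (0, 1). a_0 = floor(sqrt(740)) = 27, since 27^2 = 729 <= 740 < 784 = 28^2.
Iterate m_{i+1} = d_i*a_i - m_i, d_{i+1} = (740 - m_{i+1}^2)/d_i, a_{i+1} = floor((a_0 + m_{i+1})/d_{i+1}):
  m_1 = 1*27 - 0 = 27, d_1 = (740 - 27^2)/1 = 11/1 = 11, a_1 = floor((27 + 27)/11) = 4.
  m_2 = 11*4 - 27 = 17, d_2 = (740 - 17^2)/11 = 451/11 = 41, a_2 = floor((27 + 17)/41) = 1.
  m_3 = 41*1 - 17 = 24, d_3 = (740 - 24^2)/41 = 164/41 = 4, a_3 = floor((27 + 24)/4) = 12.
  m_4 = 4*12 - 24 = 24, d_4 = (740 - 24^2)/4 = 164/4 = 41, a_4 = floor((27 + 24)/41) = 1.
  m_5 = 41*1 - 24 = 17, d_5 = (740 - 17^2)/41 = 451/41 = 11, a_5 = floor((27 + 17)/11) = 4.
  m_6 = 11*4 - 17 = 27, d_6 = (740 - 27^2)/11 = 11/11 = 1, a_6 = floor((27 + 27)/1) = 54.
  m_7 = 1*54 - 27 = 27, d_7 = (740 - 27^2)/1 = 11/1 = 11: (m_7, d_7) = (m_1, d_1) = (27, 11), so from here the quotients repeat a_1, ..., a_6; the period length is 6.
Hence the expansion of sqrt(740) is a_0 = 27 followed by the repeating block 4, 1, 12, 1, 4, 54 (period 6).

[27; (4, 1, 12, 1, 4, 54)]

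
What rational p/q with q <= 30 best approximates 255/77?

53/16

Expand x = 255/77 as a continued fraction with the Euclidean algorithm:
  255 = 3*77 + 24, so a_0 = 3.
  77 = 3*24 + 5, so a_1 = 3.
  24 = 4*5 + 4, so a_2 = 4.
  5 = 1*4 + 1, so a_3 = 1.
  4 = 4*1 + 0, so a_4 = 4.
so x = [3; 3, 4, 1, 4].
Convergents (p_i = a_i*p_{i-1} + p_{i-2}, q_i = a_i*q_{i-1} + q_{i-2} with p_{-2}=0, p_{-1}=1, q_{-2}=1, q_{-1}=0), until the denominator exceeds 30:
  i=0: a_0=3, p_0 = 3*1 + 0 = 3, q_0 = 3*0 + 1 = 1.
  i=1: a_1=3, p_1 = 3*3 + 1 = 10, q_1 = 3*1 + 0 = 3.
  i=2: a_2=4, p_2 = 4*10 + 3 = 43, q_2 = 4*3 + 1 = 13.
  i=3: a_3=1, p_3 = 1*43 + 10 = 53, q_3 = 1*13 + 3 = 16.
  i=4: a_4=4, p_4 = 4*53 + 43 = 255, q_4 = 4*16 + 13 = 77.
q_4 = 77 > 30, so the last convergent with denominator <= 30 is p_3/q_3 = 53/16.
The closest fraction with denominator <= 30 is either p_3/q_3 or the intermediate fraction (k*p_3 + p_2)/(k*q_3 + q_2) with the largest k >= 1 whose denominator stays <= 30; these approach x as k grows, and every other convergent or intermediate fraction in range is farther away.
Largest k: floor((30 - q_2)/q_3) = floor((30 - 13)/16) = 1.
That gives (1*53 + 43)/(1*16 + 13) = 96/29.
Compare the errors: |x - 53/16| = |255*16 - 53*77|/(77*16) = 1/1232, and |x - 96/29| = |255*29 - 96*77|/(77*29) = 3/2233.
Cross-multiplying, 1*2233 = 2233 < 3696 = 3*1232, so 1/1232 is smaller: the convergent 53/16 is closer to x than 96/29.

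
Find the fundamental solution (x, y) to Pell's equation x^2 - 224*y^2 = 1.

First expand sqrt(224) as a continued fraction. With x_i = (sqrt(224) + m_i)/d_i and (m_0, d_0) = (0, 1): a_0 = floor(sqrt(224)) = 14, since 14^2 = 196 <= 224 < 225 = 15^2.
Iterate m_{i+1} = d_i*a_i - m_i, d_{i+1} = (224 - m_{i+1}^2)/d_i, a_{i+1} = floor((a_0 + m_{i+1})/d_{i+1}):
  m_1 = 1*14 - 0 = 14, d_1 = (224 - 14^2)/1 = 28/1 = 28, a_1 = floor((14 + 14)/28) = 1.
  m_2 = 28*1 - 14 = 14, d_2 = (224 - 14^2)/28 = 28/28 = 1, a_2 = floor((14 + 14)/1) = 28.
  m_3 = 1*28 - 14 = 14, d_3 = (224 - 14^2)/1 = 28/1 = 28: (m_3, d_3) = (m_1, d_1) = (14, 28), so from here the quotients repeat a_1, a_2; the period length is 2.
So sqrt(224) = [14; (1, 28)] with period length k = 2.
k is even, so the fundamental solution of x^2 - 224y^2 = 1 is (p_{k-1}, q_{k-1}) = (p_1, q_1); compute convergents through index 1.
Convergents (p_i = a_i*p_{i-1} + p_{i-2}, q_i = a_i*q_{i-1} + q_{i-2} with p_{-2}=0, p_{-1}=1, q_{-2}=1, q_{-1}=0):
  i=0: a_0=14, p_0 = 14*1 + 0 = 14, q_0 = 14*0 + 1 = 1.
  i=1: a_1=1, p_1 = 1*14 + 1 = 15, q_1 = 1*1 + 0 = 1.
Check: 15^2 - 224*1^2 = 225 - 224 = 1, so (x, y) = (15, 1) solves the equation, and by the theorem it is the least positive solution.

(x, y) = (15, 1)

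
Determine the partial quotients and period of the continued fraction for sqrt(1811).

Write x_i = (sqrt(1811) + m_i)/d_i with (m_0, d_0) = (0, 1). a_0 = floor(sqrt(1811)) = 42, since 42^2 = 1764 <= 1811 < 1849 = 43^2.
Iterate m_{i+1} = d_i*a_i - m_i, d_{i+1} = (1811 - m_{i+1}^2)/d_i, a_{i+1} = floor((a_0 + m_{i+1})/d_{i+1}):
  m_1 = 1*42 - 0 = 42, d_1 = (1811 - 42^2)/1 = 47/1 = 47, a_1 = floor((42 + 42)/47) = 1.
  m_2 = 47*1 - 42 = 5, d_2 = (1811 - 5^2)/47 = 1786/47 = 38, a_2 = floor((42 + 5)/38) = 1.
  m_3 = 38*1 - 5 = 33, d_3 = (1811 - 33^2)/38 = 722/38 = 19, a_3 = floor((42 + 33)/19) = 3.
  m_4 = 19*3 - 33 = 24, d_4 = (1811 - 24^2)/19 = 1235/19 = 65, a_4 = floor((42 + 24)/65) = 1.
  m_5 = 65*1 - 24 = 41, d_5 = (1811 - 41^2)/65 = 130/65 = 2, a_5 = floor((42 + 41)/2) = 41.
  m_6 = 2*41 - 41 = 41, d_6 = (1811 - 41^2)/2 = 130/2 = 65, a_6 = floor((42 + 41)/65) = 1.
  m_7 = 65*1 - 41 = 24, d_7 = (1811 - 24^2)/65 = 1235/65 = 19, a_7 = floor((42 + 24)/19) = 3.
  m_8 = 19*3 - 24 = 33, d_8 = (1811 - 33^2)/19 = 722/19 = 38, a_8 = floor((42 + 33)/38) = 1.
  m_9 = 38*1 - 33 = 5, d_9 = (1811 - 5^2)/38 = 1786/38 = 47, a_9 = floor((42 + 5)/47) = 1.
  m_10 = 47*1 - 5 = 42, d_10 = (1811 - 42^2)/47 = 47/47 = 1, a_10 = floor((42 + 42)/1) = 84.
  m_11 = 1*84 - 42 = 42, d_11 = (1811 - 42^2)/1 = 47/1 = 47: (m_11, d_11) = (m_1, d_1) = (42, 47), so from here the quotients repeat a_1, ..., a_10; the period length is 10.
Hence the expansion of sqrt(1811) is a_0 = 42 followed by the repeating block 1, 1, 3, 1, 41, 1, 3, 1, 1, 84 (period 10).

[42; (1, 1, 3, 1, 41, 1, 3, 1, 1, 84)]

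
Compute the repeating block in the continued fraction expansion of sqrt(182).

Write x_i = (sqrt(182) + m_i)/d_i with (m_0, d_0) = (0, 1). a_0 = floor(sqrt(182)) = 13, since 13^2 = 169 <= 182 < 196 = 14^2.
Iterate m_{i+1} = d_i*a_i - m_i, d_{i+1} = (182 - m_{i+1}^2)/d_i, a_{i+1} = floor((a_0 + m_{i+1})/d_{i+1}):
  m_1 = 1*13 - 0 = 13, d_1 = (182 - 13^2)/1 = 13/1 = 13, a_1 = floor((13 + 13)/13) = 2.
  m_2 = 13*2 - 13 = 13, d_2 = (182 - 13^2)/13 = 13/13 = 1, a_2 = floor((13 + 13)/1) = 26.
  m_3 = 1*26 - 13 = 13, d_3 = (182 - 13^2)/1 = 13/1 = 13: (m_3, d_3) = (m_1, d_1) = (13, 13), so from here the quotients repeat a_1, a_2; the period length is 2.
Hence the expansion of sqrt(182) is a_0 = 13 followed by the repeating block 2, 26 (period 2).

[13; (2, 26)]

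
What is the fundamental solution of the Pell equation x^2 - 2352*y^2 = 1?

(x, y) = (97, 2)

First expand sqrt(2352) as a continued fraction. With x_i = (sqrt(2352) + m_i)/d_i and (m_0, d_0) = (0, 1): a_0 = floor(sqrt(2352)) = 48, since 48^2 = 2304 <= 2352 < 2401 = 49^2.
Iterate m_{i+1} = d_i*a_i - m_i, d_{i+1} = (2352 - m_{i+1}^2)/d_i, a_{i+1} = floor((a_0 + m_{i+1})/d_{i+1}):
  m_1 = 1*48 - 0 = 48, d_1 = (2352 - 48^2)/1 = 48/1 = 48, a_1 = floor((48 + 48)/48) = 2.
  m_2 = 48*2 - 48 = 48, d_2 = (2352 - 48^2)/48 = 48/48 = 1, a_2 = floor((48 + 48)/1) = 96.
  m_3 = 1*96 - 48 = 48, d_3 = (2352 - 48^2)/1 = 48/1 = 48: (m_3, d_3) = (m_1, d_1) = (48, 48), so from here the quotients repeat a_1, a_2; the period length is 2.
So sqrt(2352) = [48; (2, 96)] with period length k = 2.
k is even, so the fundamental solution of x^2 - 2352y^2 = 1 is (p_{k-1}, q_{k-1}) = (p_1, q_1); compute convergents through index 1.
Convergents (p_i = a_i*p_{i-1} + p_{i-2}, q_i = a_i*q_{i-1} + q_{i-2} with p_{-2}=0, p_{-1}=1, q_{-2}=1, q_{-1}=0):
  i=0: a_0=48, p_0 = 48*1 + 0 = 48, q_0 = 48*0 + 1 = 1.
  i=1: a_1=2, p_1 = 2*48 + 1 = 97, q_1 = 2*1 + 0 = 2.
Check: 97^2 - 2352*2^2 = 9409 - 9408 = 1, so (x, y) = (97, 2) solves the equation, and by the theorem it is the least positive solution.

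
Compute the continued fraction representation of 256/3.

[85; 3]

Run the Euclidean algorithm on 256 and 3; the successive quotients are the partial quotients a_0, a_1, ... (each step inverts the fractional part left over by the previous one):
  256 = 85*3 + 1, so a_0 = 85.
  3 = 3*1 + 0, so a_1 = 3.
The remainder reaches 0 after 2 divisions, so the expansion has 2 partial quotients, read off in order.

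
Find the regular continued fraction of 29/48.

Run the Euclidean algorithm on 29 and 48; the successive quotients are the partial quotients a_0, a_1, ... (each step inverts the fractional part left over by the previous one):
  29 = 0*48 + 29, so a_0 = 0.
  48 = 1*29 + 19, so a_1 = 1.
  29 = 1*19 + 10, so a_2 = 1.
  19 = 1*10 + 9, so a_3 = 1.
  10 = 1*9 + 1, so a_4 = 1.
  9 = 9*1 + 0, so a_5 = 9.
The remainder reaches 0 after 6 divisions, so the expansion has 6 partial quotients, read off in order.

[0; 1, 1, 1, 1, 9]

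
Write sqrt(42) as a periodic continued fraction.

[6; (2, 12)]

Write x_i = (sqrt(42) + m_i)/d_i with (m_0, d_0) = (0, 1). a_0 = floor(sqrt(42)) = 6, since 6^2 = 36 <= 42 < 49 = 7^2.
Iterate m_{i+1} = d_i*a_i - m_i, d_{i+1} = (42 - m_{i+1}^2)/d_i, a_{i+1} = floor((a_0 + m_{i+1})/d_{i+1}):
  m_1 = 1*6 - 0 = 6, d_1 = (42 - 6^2)/1 = 6/1 = 6, a_1 = floor((6 + 6)/6) = 2.
  m_2 = 6*2 - 6 = 6, d_2 = (42 - 6^2)/6 = 6/6 = 1, a_2 = floor((6 + 6)/1) = 12.
  m_3 = 1*12 - 6 = 6, d_3 = (42 - 6^2)/1 = 6/1 = 6: (m_3, d_3) = (m_1, d_1) = (6, 6), so from here the quotients repeat a_1, a_2; the period length is 2.
Hence the expansion of sqrt(42) is a_0 = 6 followed by the repeating block 2, 12 (period 2).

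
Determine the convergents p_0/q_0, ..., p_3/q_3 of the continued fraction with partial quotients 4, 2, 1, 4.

Using the convergent recurrence p_i = a_i*p_{i-1} + p_{i-2}, q_i = a_i*q_{i-1} + q_{i-2} with p_{-2}=0, p_{-1}=1, q_{-2}=1, q_{-1}=0:
  i=0: a_0=4, p_0 = 4*1 + 0 = 4, q_0 = 4*0 + 1 = 1.
  i=1: a_1=2, p_1 = 2*4 + 1 = 9, q_1 = 2*1 + 0 = 2.
  i=2: a_2=1, p_2 = 1*9 + 4 = 13, q_2 = 1*2 + 1 = 3.
  i=3: a_3=4, p_3 = 4*13 + 9 = 61, q_3 = 4*3 + 2 = 14.

4/1, 9/2, 13/3, 61/14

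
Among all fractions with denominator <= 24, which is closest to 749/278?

62/23

Expand x = 749/278 as a continued fraction with the Euclidean algorithm:
  749 = 2*278 + 193, so a_0 = 2.
  278 = 1*193 + 85, so a_1 = 1.
  193 = 2*85 + 23, so a_2 = 2.
  85 = 3*23 + 16, so a_3 = 3.
  23 = 1*16 + 7, so a_4 = 1.
  16 = 2*7 + 2, so a_5 = 2.
  7 = 3*2 + 1, so a_6 = 3.
  2 = 2*1 + 0, so a_7 = 2.
so x = [2; 1, 2, 3, 1, 2, 3, 2].
Convergents (p_i = a_i*p_{i-1} + p_{i-2}, q_i = a_i*q_{i-1} + q_{i-2} with p_{-2}=0, p_{-1}=1, q_{-2}=1, q_{-1}=0), until the denominator exceeds 24:
  i=0: a_0=2, p_0 = 2*1 + 0 = 2, q_0 = 2*0 + 1 = 1.
  i=1: a_1=1, p_1 = 1*2 + 1 = 3, q_1 = 1*1 + 0 = 1.
  i=2: a_2=2, p_2 = 2*3 + 2 = 8, q_2 = 2*1 + 1 = 3.
  i=3: a_3=3, p_3 = 3*8 + 3 = 27, q_3 = 3*3 + 1 = 10.
  i=4: a_4=1, p_4 = 1*27 + 8 = 35, q_4 = 1*10 + 3 = 13.
  i=5: a_5=2, p_5 = 2*35 + 27 = 97, q_5 = 2*13 + 10 = 36.
q_5 = 36 > 24, so the last convergent with denominator <= 24 is p_4/q_4 = 35/13.
The closest fraction with denominator <= 24 is either p_4/q_4 or the intermediate fraction (k*p_4 + p_3)/(k*q_4 + q_3) with the largest k >= 1 whose denominator stays <= 24; these approach x as k grows, and every other convergent or intermediate fraction in range is farther away.
Largest k: floor((24 - q_3)/q_4) = floor((24 - 10)/13) = 1.
That gives (1*35 + 27)/(1*13 + 10) = 62/23.
Compare the errors: |x - 35/13| = |749*13 - 35*278|/(278*13) = 7/3614, and |x - 62/23| = |749*23 - 62*278|/(278*23) = 9/6394.
Cross-multiplying, 9*3614 = 32526 < 44758 = 7*6394, so 9/6394 is smaller: the intermediate fraction 62/23 is closer to x than 35/13.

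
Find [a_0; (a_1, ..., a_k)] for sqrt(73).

Write x_i = (sqrt(73) + m_i)/d_i with (m_0, d_0) = (0, 1). a_0 = floor(sqrt(73)) = 8, since 8^2 = 64 <= 73 < 81 = 9^2.
Iterate m_{i+1} = d_i*a_i - m_i, d_{i+1} = (73 - m_{i+1}^2)/d_i, a_{i+1} = floor((a_0 + m_{i+1})/d_{i+1}):
  m_1 = 1*8 - 0 = 8, d_1 = (73 - 8^2)/1 = 9/1 = 9, a_1 = floor((8 + 8)/9) = 1.
  m_2 = 9*1 - 8 = 1, d_2 = (73 - 1^2)/9 = 72/9 = 8, a_2 = floor((8 + 1)/8) = 1.
  m_3 = 8*1 - 1 = 7, d_3 = (73 - 7^2)/8 = 24/8 = 3, a_3 = floor((8 + 7)/3) = 5.
  m_4 = 3*5 - 7 = 8, d_4 = (73 - 8^2)/3 = 9/3 = 3, a_4 = floor((8 + 8)/3) = 5.
  m_5 = 3*5 - 8 = 7, d_5 = (73 - 7^2)/3 = 24/3 = 8, a_5 = floor((8 + 7)/8) = 1.
  m_6 = 8*1 - 7 = 1, d_6 = (73 - 1^2)/8 = 72/8 = 9, a_6 = floor((8 + 1)/9) = 1.
  m_7 = 9*1 - 1 = 8, d_7 = (73 - 8^2)/9 = 9/9 = 1, a_7 = floor((8 + 8)/1) = 16.
  m_8 = 1*16 - 8 = 8, d_8 = (73 - 8^2)/1 = 9/1 = 9: (m_8, d_8) = (m_1, d_1) = (8, 9), so from here the quotients repeat a_1, ..., a_7; the period length is 7.
Hence the expansion of sqrt(73) is a_0 = 8 followed by the repeating block 1, 1, 5, 5, 1, 1, 16 (period 7).

[8; (1, 1, 5, 5, 1, 1, 16)]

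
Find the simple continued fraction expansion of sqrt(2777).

Write x_i = (sqrt(2777) + m_i)/d_i with (m_0, d_0) = (0, 1). a_0 = floor(sqrt(2777)) = 52, since 52^2 = 2704 <= 2777 < 2809 = 53^2.
Iterate m_{i+1} = d_i*a_i - m_i, d_{i+1} = (2777 - m_{i+1}^2)/d_i, a_{i+1} = floor((a_0 + m_{i+1})/d_{i+1}):
  m_1 = 1*52 - 0 = 52, d_1 = (2777 - 52^2)/1 = 73/1 = 73, a_1 = floor((52 + 52)/73) = 1.
  m_2 = 73*1 - 52 = 21, d_2 = (2777 - 21^2)/73 = 2336/73 = 32, a_2 = floor((52 + 21)/32) = 2.
  m_3 = 32*2 - 21 = 43, d_3 = (2777 - 43^2)/32 = 928/32 = 29, a_3 = floor((52 + 43)/29) = 3.
  m_4 = 29*3 - 43 = 44, d_4 = (2777 - 44^2)/29 = 841/29 = 29, a_4 = floor((52 + 44)/29) = 3.
  m_5 = 29*3 - 44 = 43, d_5 = (2777 - 43^2)/29 = 928/29 = 32, a_5 = floor((52 + 43)/32) = 2.
  m_6 = 32*2 - 43 = 21, d_6 = (2777 - 21^2)/32 = 2336/32 = 73, a_6 = floor((52 + 21)/73) = 1.
  m_7 = 73*1 - 21 = 52, d_7 = (2777 - 52^2)/73 = 73/73 = 1, a_7 = floor((52 + 52)/1) = 104.
  m_8 = 1*104 - 52 = 52, d_8 = (2777 - 52^2)/1 = 73/1 = 73: (m_8, d_8) = (m_1, d_1) = (52, 73), so from here the quotients repeat a_1, ..., a_7; the period length is 7.
Hence the expansion of sqrt(2777) is a_0 = 52 followed by the repeating block 1, 2, 3, 3, 2, 1, 104 (period 7).

[52; (1, 2, 3, 3, 2, 1, 104)]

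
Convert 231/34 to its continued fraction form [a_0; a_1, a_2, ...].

[6; 1, 3, 1, 6]

Run the Euclidean algorithm on 231 and 34; the successive quotients are the partial quotients a_0, a_1, ... (each step inverts the fractional part left over by the previous one):
  231 = 6*34 + 27, so a_0 = 6.
  34 = 1*27 + 7, so a_1 = 1.
  27 = 3*7 + 6, so a_2 = 3.
  7 = 1*6 + 1, so a_3 = 1.
  6 = 6*1 + 0, so a_4 = 6.
The remainder reaches 0 after 5 divisions, so the expansion has 5 partial quotients, read off in order.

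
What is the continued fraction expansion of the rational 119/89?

[1; 2, 1, 29]

Run the Euclidean algorithm on 119 and 89; the successive quotients are the partial quotients a_0, a_1, ... (each step inverts the fractional part left over by the previous one):
  119 = 1*89 + 30, so a_0 = 1.
  89 = 2*30 + 29, so a_1 = 2.
  30 = 1*29 + 1, so a_2 = 1.
  29 = 29*1 + 0, so a_3 = 29.
The remainder reaches 0 after 4 divisions, so the expansion has 4 partial quotients, read off in order.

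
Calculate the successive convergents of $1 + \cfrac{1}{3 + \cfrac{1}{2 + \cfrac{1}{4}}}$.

1/1, 4/3, 9/7, 40/31

Using the convergent recurrence p_i = a_i*p_{i-1} + p_{i-2}, q_i = a_i*q_{i-1} + q_{i-2} with p_{-2}=0, p_{-1}=1, q_{-2}=1, q_{-1}=0:
  i=0: a_0=1, p_0 = 1*1 + 0 = 1, q_0 = 1*0 + 1 = 1.
  i=1: a_1=3, p_1 = 3*1 + 1 = 4, q_1 = 3*1 + 0 = 3.
  i=2: a_2=2, p_2 = 2*4 + 1 = 9, q_2 = 2*3 + 1 = 7.
  i=3: a_3=4, p_3 = 4*9 + 4 = 40, q_3 = 4*7 + 3 = 31.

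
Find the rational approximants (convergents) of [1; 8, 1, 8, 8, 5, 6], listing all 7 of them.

Using the convergent recurrence p_i = a_i*p_{i-1} + p_{i-2}, q_i = a_i*q_{i-1} + q_{i-2} with p_{-2}=0, p_{-1}=1, q_{-2}=1, q_{-1}=0:
  i=0: a_0=1, p_0 = 1*1 + 0 = 1, q_0 = 1*0 + 1 = 1.
  i=1: a_1=8, p_1 = 8*1 + 1 = 9, q_1 = 8*1 + 0 = 8.
  i=2: a_2=1, p_2 = 1*9 + 1 = 10, q_2 = 1*8 + 1 = 9.
  i=3: a_3=8, p_3 = 8*10 + 9 = 89, q_3 = 8*9 + 8 = 80.
  i=4: a_4=8, p_4 = 8*89 + 10 = 722, q_4 = 8*80 + 9 = 649.
  i=5: a_5=5, p_5 = 5*722 + 89 = 3699, q_5 = 5*649 + 80 = 3325.
  i=6: a_6=6, p_6 = 6*3699 + 722 = 22916, q_6 = 6*3325 + 649 = 20599.

1/1, 9/8, 10/9, 89/80, 722/649, 3699/3325, 22916/20599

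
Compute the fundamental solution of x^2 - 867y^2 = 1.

First expand sqrt(867) as a continued fraction. With x_i = (sqrt(867) + m_i)/d_i and (m_0, d_0) = (0, 1): a_0 = floor(sqrt(867)) = 29, since 29^2 = 841 <= 867 < 900 = 30^2.
Iterate m_{i+1} = d_i*a_i - m_i, d_{i+1} = (867 - m_{i+1}^2)/d_i, a_{i+1} = floor((a_0 + m_{i+1})/d_{i+1}):
  m_1 = 1*29 - 0 = 29, d_1 = (867 - 29^2)/1 = 26/1 = 26, a_1 = floor((29 + 29)/26) = 2.
  m_2 = 26*2 - 29 = 23, d_2 = (867 - 23^2)/26 = 338/26 = 13, a_2 = floor((29 + 23)/13) = 4.
  m_3 = 13*4 - 23 = 29, d_3 = (867 - 29^2)/13 = 26/13 = 2, a_3 = floor((29 + 29)/2) = 29.
  m_4 = 2*29 - 29 = 29, d_4 = (867 - 29^2)/2 = 26/2 = 13, a_4 = floor((29 + 29)/13) = 4.
  m_5 = 13*4 - 29 = 23, d_5 = (867 - 23^2)/13 = 338/13 = 26, a_5 = floor((29 + 23)/26) = 2.
  m_6 = 26*2 - 23 = 29, d_6 = (867 - 29^2)/26 = 26/26 = 1, a_6 = floor((29 + 29)/1) = 58.
  m_7 = 1*58 - 29 = 29, d_7 = (867 - 29^2)/1 = 26/1 = 26: (m_7, d_7) = (m_1, d_1) = (29, 26), so from here the quotients repeat a_1, ..., a_6; the period length is 6.
So sqrt(867) = [29; (2, 4, 29, 4, 2, 58)] with period length k = 6.
k is even, so the fundamental solution of x^2 - 867y^2 = 1 is (p_{k-1}, q_{k-1}) = (p_5, q_5); compute convergents through index 5.
Convergents (p_i = a_i*p_{i-1} + p_{i-2}, q_i = a_i*q_{i-1} + q_{i-2} with p_{-2}=0, p_{-1}=1, q_{-2}=1, q_{-1}=0):
  i=0: a_0=29, p_0 = 29*1 + 0 = 29, q_0 = 29*0 + 1 = 1.
  i=1: a_1=2, p_1 = 2*29 + 1 = 59, q_1 = 2*1 + 0 = 2.
  i=2: a_2=4, p_2 = 4*59 + 29 = 265, q_2 = 4*2 + 1 = 9.
  i=3: a_3=29, p_3 = 29*265 + 59 = 7744, q_3 = 29*9 + 2 = 263.
  i=4: a_4=4, p_4 = 4*7744 + 265 = 31241, q_4 = 4*263 + 9 = 1061.
  i=5: a_5=2, p_5 = 2*31241 + 7744 = 70226, q_5 = 2*1061 + 263 = 2385.
Check: 70226^2 - 867*2385^2 = 4931691076 - 4931691075 = 1, so (x, y) = (70226, 2385) solves the equation, and by the theorem it is the least positive solution.

(x, y) = (70226, 2385)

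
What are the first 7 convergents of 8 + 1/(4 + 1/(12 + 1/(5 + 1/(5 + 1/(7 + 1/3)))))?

8/1, 33/4, 404/49, 2053/249, 10669/1294, 76736/9307, 240877/29215

Using the convergent recurrence p_i = a_i*p_{i-1} + p_{i-2}, q_i = a_i*q_{i-1} + q_{i-2} with p_{-2}=0, p_{-1}=1, q_{-2}=1, q_{-1}=0:
  i=0: a_0=8, p_0 = 8*1 + 0 = 8, q_0 = 8*0 + 1 = 1.
  i=1: a_1=4, p_1 = 4*8 + 1 = 33, q_1 = 4*1 + 0 = 4.
  i=2: a_2=12, p_2 = 12*33 + 8 = 404, q_2 = 12*4 + 1 = 49.
  i=3: a_3=5, p_3 = 5*404 + 33 = 2053, q_3 = 5*49 + 4 = 249.
  i=4: a_4=5, p_4 = 5*2053 + 404 = 10669, q_4 = 5*249 + 49 = 1294.
  i=5: a_5=7, p_5 = 7*10669 + 2053 = 76736, q_5 = 7*1294 + 249 = 9307.
  i=6: a_6=3, p_6 = 3*76736 + 10669 = 240877, q_6 = 3*9307 + 1294 = 29215.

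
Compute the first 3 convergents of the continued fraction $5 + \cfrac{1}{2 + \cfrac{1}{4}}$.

Using the convergent recurrence p_i = a_i*p_{i-1} + p_{i-2}, q_i = a_i*q_{i-1} + q_{i-2} with p_{-2}=0, p_{-1}=1, q_{-2}=1, q_{-1}=0:
  i=0: a_0=5, p_0 = 5*1 + 0 = 5, q_0 = 5*0 + 1 = 1.
  i=1: a_1=2, p_1 = 2*5 + 1 = 11, q_1 = 2*1 + 0 = 2.
  i=2: a_2=4, p_2 = 4*11 + 5 = 49, q_2 = 4*2 + 1 = 9.

5/1, 11/2, 49/9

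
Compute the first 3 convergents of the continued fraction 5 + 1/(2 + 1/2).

Using the convergent recurrence p_i = a_i*p_{i-1} + p_{i-2}, q_i = a_i*q_{i-1} + q_{i-2} with p_{-2}=0, p_{-1}=1, q_{-2}=1, q_{-1}=0:
  i=0: a_0=5, p_0 = 5*1 + 0 = 5, q_0 = 5*0 + 1 = 1.
  i=1: a_1=2, p_1 = 2*5 + 1 = 11, q_1 = 2*1 + 0 = 2.
  i=2: a_2=2, p_2 = 2*11 + 5 = 27, q_2 = 2*2 + 1 = 5.

5/1, 11/2, 27/5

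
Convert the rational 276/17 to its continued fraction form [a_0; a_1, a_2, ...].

[16; 4, 4]

Run the Euclidean algorithm on 276 and 17; the successive quotients are the partial quotients a_0, a_1, ... (each step inverts the fractional part left over by the previous one):
  276 = 16*17 + 4, so a_0 = 16.
  17 = 4*4 + 1, so a_1 = 4.
  4 = 4*1 + 0, so a_2 = 4.
The remainder reaches 0 after 3 divisions, so the expansion has 3 partial quotients, read off in order.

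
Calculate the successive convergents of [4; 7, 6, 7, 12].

Using the convergent recurrence p_i = a_i*p_{i-1} + p_{i-2}, q_i = a_i*q_{i-1} + q_{i-2} with p_{-2}=0, p_{-1}=1, q_{-2}=1, q_{-1}=0:
  i=0: a_0=4, p_0 = 4*1 + 0 = 4, q_0 = 4*0 + 1 = 1.
  i=1: a_1=7, p_1 = 7*4 + 1 = 29, q_1 = 7*1 + 0 = 7.
  i=2: a_2=6, p_2 = 6*29 + 4 = 178, q_2 = 6*7 + 1 = 43.
  i=3: a_3=7, p_3 = 7*178 + 29 = 1275, q_3 = 7*43 + 7 = 308.
  i=4: a_4=12, p_4 = 12*1275 + 178 = 15478, q_4 = 12*308 + 43 = 3739.

4/1, 29/7, 178/43, 1275/308, 15478/3739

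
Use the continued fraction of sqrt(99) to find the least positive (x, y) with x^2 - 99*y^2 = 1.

(x, y) = (10, 1)

First expand sqrt(99) as a continued fraction. With x_i = (sqrt(99) + m_i)/d_i and (m_0, d_0) = (0, 1): a_0 = floor(sqrt(99)) = 9, since 9^2 = 81 <= 99 < 100 = 10^2.
Iterate m_{i+1} = d_i*a_i - m_i, d_{i+1} = (99 - m_{i+1}^2)/d_i, a_{i+1} = floor((a_0 + m_{i+1})/d_{i+1}):
  m_1 = 1*9 - 0 = 9, d_1 = (99 - 9^2)/1 = 18/1 = 18, a_1 = floor((9 + 9)/18) = 1.
  m_2 = 18*1 - 9 = 9, d_2 = (99 - 9^2)/18 = 18/18 = 1, a_2 = floor((9 + 9)/1) = 18.
  m_3 = 1*18 - 9 = 9, d_3 = (99 - 9^2)/1 = 18/1 = 18: (m_3, d_3) = (m_1, d_1) = (9, 18), so from here the quotients repeat a_1, a_2; the period length is 2.
So sqrt(99) = [9; (1, 18)] with period length k = 2.
k is even, so the fundamental solution of x^2 - 99y^2 = 1 is (p_{k-1}, q_{k-1}) = (p_1, q_1); compute convergents through index 1.
Convergents (p_i = a_i*p_{i-1} + p_{i-2}, q_i = a_i*q_{i-1} + q_{i-2} with p_{-2}=0, p_{-1}=1, q_{-2}=1, q_{-1}=0):
  i=0: a_0=9, p_0 = 9*1 + 0 = 9, q_0 = 9*0 + 1 = 1.
  i=1: a_1=1, p_1 = 1*9 + 1 = 10, q_1 = 1*1 + 0 = 1.
Check: 10^2 - 99*1^2 = 100 - 99 = 1, so (x, y) = (10, 1) solves the equation, and by the theorem it is the least positive solution.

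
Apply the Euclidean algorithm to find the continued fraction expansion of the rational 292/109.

Run the Euclidean algorithm on 292 and 109; the successive quotients are the partial quotients a_0, a_1, ... (each step inverts the fractional part left over by the previous one):
  292 = 2*109 + 74, so a_0 = 2.
  109 = 1*74 + 35, so a_1 = 1.
  74 = 2*35 + 4, so a_2 = 2.
  35 = 8*4 + 3, so a_3 = 8.
  4 = 1*3 + 1, so a_4 = 1.
  3 = 3*1 + 0, so a_5 = 3.
The remainder reaches 0 after 6 divisions, so the expansion has 6 partial quotients, read off in order.

[2; 1, 2, 8, 1, 3]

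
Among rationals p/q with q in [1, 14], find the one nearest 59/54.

12/11

Expand x = 59/54 as a continued fraction with the Euclidean algorithm:
  59 = 1*54 + 5, so a_0 = 1.
  54 = 10*5 + 4, so a_1 = 10.
  5 = 1*4 + 1, so a_2 = 1.
  4 = 4*1 + 0, so a_3 = 4.
so x = [1; 10, 1, 4].
Convergents (p_i = a_i*p_{i-1} + p_{i-2}, q_i = a_i*q_{i-1} + q_{i-2} with p_{-2}=0, p_{-1}=1, q_{-2}=1, q_{-1}=0), until the denominator exceeds 14:
  i=0: a_0=1, p_0 = 1*1 + 0 = 1, q_0 = 1*0 + 1 = 1.
  i=1: a_1=10, p_1 = 10*1 + 1 = 11, q_1 = 10*1 + 0 = 10.
  i=2: a_2=1, p_2 = 1*11 + 1 = 12, q_2 = 1*10 + 1 = 11.
  i=3: a_3=4, p_3 = 4*12 + 11 = 59, q_3 = 4*11 + 10 = 54.
q_3 = 54 > 14, so the last convergent with denominator <= 14 is p_2/q_2 = 12/11.
The closest fraction with denominator <= 14 is either p_2/q_2 or the intermediate fraction (k*p_2 + p_1)/(k*q_2 + q_1) with the largest k >= 1 whose denominator stays <= 14; these approach x as k grows, and every other convergent or intermediate fraction in range is farther away.
Largest k: floor((14 - q_1)/q_2) = floor((14 - 10)/11) = 0.
Since k = 0, no intermediate fraction beyond p_2/q_2 has denominator <= 14, so the convergent 12/11 is the closest (its error is |59*11 - 12*54|/(54*11) = 1/594).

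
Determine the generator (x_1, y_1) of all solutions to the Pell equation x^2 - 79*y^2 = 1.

First expand sqrt(79) as a continued fraction. With x_i = (sqrt(79) + m_i)/d_i and (m_0, d_0) = (0, 1): a_0 = floor(sqrt(79)) = 8, since 8^2 = 64 <= 79 < 81 = 9^2.
Iterate m_{i+1} = d_i*a_i - m_i, d_{i+1} = (79 - m_{i+1}^2)/d_i, a_{i+1} = floor((a_0 + m_{i+1})/d_{i+1}):
  m_1 = 1*8 - 0 = 8, d_1 = (79 - 8^2)/1 = 15/1 = 15, a_1 = floor((8 + 8)/15) = 1.
  m_2 = 15*1 - 8 = 7, d_2 = (79 - 7^2)/15 = 30/15 = 2, a_2 = floor((8 + 7)/2) = 7.
  m_3 = 2*7 - 7 = 7, d_3 = (79 - 7^2)/2 = 30/2 = 15, a_3 = floor((8 + 7)/15) = 1.
  m_4 = 15*1 - 7 = 8, d_4 = (79 - 8^2)/15 = 15/15 = 1, a_4 = floor((8 + 8)/1) = 16.
  m_5 = 1*16 - 8 = 8, d_5 = (79 - 8^2)/1 = 15/1 = 15: (m_5, d_5) = (m_1, d_1) = (8, 15), so from here the quotients repeat a_1, ..., a_4; the period length is 4.
So sqrt(79) = [8; (1, 7, 1, 16)] with period length k = 4.
k is even, so the fundamental solution of x^2 - 79y^2 = 1 is (p_{k-1}, q_{k-1}) = (p_3, q_3); compute convergents through index 3.
Convergents (p_i = a_i*p_{i-1} + p_{i-2}, q_i = a_i*q_{i-1} + q_{i-2} with p_{-2}=0, p_{-1}=1, q_{-2}=1, q_{-1}=0):
  i=0: a_0=8, p_0 = 8*1 + 0 = 8, q_0 = 8*0 + 1 = 1.
  i=1: a_1=1, p_1 = 1*8 + 1 = 9, q_1 = 1*1 + 0 = 1.
  i=2: a_2=7, p_2 = 7*9 + 8 = 71, q_2 = 7*1 + 1 = 8.
  i=3: a_3=1, p_3 = 1*71 + 9 = 80, q_3 = 1*8 + 1 = 9.
Check: 80^2 - 79*9^2 = 6400 - 6399 = 1, so (x, y) = (80, 9) solves the equation, and by the theorem it is the least positive solution.

(x, y) = (80, 9)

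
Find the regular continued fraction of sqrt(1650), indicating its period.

Write x_i = (sqrt(1650) + m_i)/d_i with (m_0, d_0) = (0, 1). a_0 = floor(sqrt(1650)) = 40, since 40^2 = 1600 <= 1650 < 1681 = 41^2.
Iterate m_{i+1} = d_i*a_i - m_i, d_{i+1} = (1650 - m_{i+1}^2)/d_i, a_{i+1} = floor((a_0 + m_{i+1})/d_{i+1}):
  m_1 = 1*40 - 0 = 40, d_1 = (1650 - 40^2)/1 = 50/1 = 50, a_1 = floor((40 + 40)/50) = 1.
  m_2 = 50*1 - 40 = 10, d_2 = (1650 - 10^2)/50 = 1550/50 = 31, a_2 = floor((40 + 10)/31) = 1.
  m_3 = 31*1 - 10 = 21, d_3 = (1650 - 21^2)/31 = 1209/31 = 39, a_3 = floor((40 + 21)/39) = 1.
  m_4 = 39*1 - 21 = 18, d_4 = (1650 - 18^2)/39 = 1326/39 = 34, a_4 = floor((40 + 18)/34) = 1.
  m_5 = 34*1 - 18 = 16, d_5 = (1650 - 16^2)/34 = 1394/34 = 41, a_5 = floor((40 + 16)/41) = 1.
  m_6 = 41*1 - 16 = 25, d_6 = (1650 - 25^2)/41 = 1025/41 = 25, a_6 = floor((40 + 25)/25) = 2.
  m_7 = 25*2 - 25 = 25, d_7 = (1650 - 25^2)/25 = 1025/25 = 41, a_7 = floor((40 + 25)/41) = 1.
  m_8 = 41*1 - 25 = 16, d_8 = (1650 - 16^2)/41 = 1394/41 = 34, a_8 = floor((40 + 16)/34) = 1.
  m_9 = 34*1 - 16 = 18, d_9 = (1650 - 18^2)/34 = 1326/34 = 39, a_9 = floor((40 + 18)/39) = 1.
  m_10 = 39*1 - 18 = 21, d_10 = (1650 - 21^2)/39 = 1209/39 = 31, a_10 = floor((40 + 21)/31) = 1.
  m_11 = 31*1 - 21 = 10, d_11 = (1650 - 10^2)/31 = 1550/31 = 50, a_11 = floor((40 + 10)/50) = 1.
  m_12 = 50*1 - 10 = 40, d_12 = (1650 - 40^2)/50 = 50/50 = 1, a_12 = floor((40 + 40)/1) = 80.
  m_13 = 1*80 - 40 = 40, d_13 = (1650 - 40^2)/1 = 50/1 = 50: (m_13, d_13) = (m_1, d_1) = (40, 50), so from here the quotients repeat a_1, ..., a_12; the period length is 12.
Hence the expansion of sqrt(1650) is a_0 = 40 followed by the repeating block 1, 1, 1, 1, 1, 2, 1, 1, 1, 1, 1, 80 (period 12).

[40; (1, 1, 1, 1, 1, 2, 1, 1, 1, 1, 1, 80)]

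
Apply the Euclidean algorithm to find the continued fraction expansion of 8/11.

[0; 1, 2, 1, 2]

Run the Euclidean algorithm on 8 and 11; the successive quotients are the partial quotients a_0, a_1, ... (each step inverts the fractional part left over by the previous one):
  8 = 0*11 + 8, so a_0 = 0.
  11 = 1*8 + 3, so a_1 = 1.
  8 = 2*3 + 2, so a_2 = 2.
  3 = 1*2 + 1, so a_3 = 1.
  2 = 2*1 + 0, so a_4 = 2.
The remainder reaches 0 after 5 divisions, so the expansion has 5 partial quotients, read off in order.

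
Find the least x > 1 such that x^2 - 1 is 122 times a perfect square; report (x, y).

First expand sqrt(122) as a continued fraction. With x_i = (sqrt(122) + m_i)/d_i and (m_0, d_0) = (0, 1): a_0 = floor(sqrt(122)) = 11, since 11^2 = 121 <= 122 < 144 = 12^2.
Iterate m_{i+1} = d_i*a_i - m_i, d_{i+1} = (122 - m_{i+1}^2)/d_i, a_{i+1} = floor((a_0 + m_{i+1})/d_{i+1}):
  m_1 = 1*11 - 0 = 11, d_1 = (122 - 11^2)/1 = 1/1 = 1, a_1 = floor((11 + 11)/1) = 22.
  m_2 = 1*22 - 11 = 11, d_2 = (122 - 11^2)/1 = 1/1 = 1: (m_2, d_2) = (m_1, d_1) = (11, 1), so from here the quotient a_1 repeats; the period length is 1.
So sqrt(122) = [11; (22)] with period length k = 1.
k is odd, so (p_{k-1}, q_{k-1}) only solves x^2 - 122y^2 = -1 and the fundamental solution of x^2 - 122y^2 = 1 is (p_{2k-1}, q_{2k-1}) = (p_1, q_1); compute convergents through index 1, running through the period twice.
Convergents (p_i = a_i*p_{i-1} + p_{i-2}, q_i = a_i*q_{i-1} + q_{i-2} with p_{-2}=0, p_{-1}=1, q_{-2}=1, q_{-1}=0):
  i=0: a_0=11, p_0 = 11*1 + 0 = 11, q_0 = 11*0 + 1 = 1.
  i=1: a_1=22, p_1 = 22*11 + 1 = 243, q_1 = 22*1 + 0 = 22.
Indeed p_0^2 - 122*q_0^2 = 121 - 122 = -1, not +1.
Check: 243^2 - 122*22^2 = 59049 - 59048 = 1, so (x, y) = (243, 22) solves the equation, and by the theorem it is the least positive solution.

(x, y) = (243, 22)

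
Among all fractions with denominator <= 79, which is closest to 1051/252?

Expand x = 1051/252 as a continued fraction with the Euclidean algorithm:
  1051 = 4*252 + 43, so a_0 = 4.
  252 = 5*43 + 37, so a_1 = 5.
  43 = 1*37 + 6, so a_2 = 1.
  37 = 6*6 + 1, so a_3 = 6.
  6 = 6*1 + 0, so a_4 = 6.
so x = [4; 5, 1, 6, 6].
Convergents (p_i = a_i*p_{i-1} + p_{i-2}, q_i = a_i*q_{i-1} + q_{i-2} with p_{-2}=0, p_{-1}=1, q_{-2}=1, q_{-1}=0), until the denominator exceeds 79:
  i=0: a_0=4, p_0 = 4*1 + 0 = 4, q_0 = 4*0 + 1 = 1.
  i=1: a_1=5, p_1 = 5*4 + 1 = 21, q_1 = 5*1 + 0 = 5.
  i=2: a_2=1, p_2 = 1*21 + 4 = 25, q_2 = 1*5 + 1 = 6.
  i=3: a_3=6, p_3 = 6*25 + 21 = 171, q_3 = 6*6 + 5 = 41.
  i=4: a_4=6, p_4 = 6*171 + 25 = 1051, q_4 = 6*41 + 6 = 252.
q_4 = 252 > 79, so the last convergent with denominator <= 79 is p_3/q_3 = 171/41.
The closest fraction with denominator <= 79 is either p_3/q_3 or the intermediate fraction (k*p_3 + p_2)/(k*q_3 + q_2) with the largest k >= 1 whose denominator stays <= 79; these approach x as k grows, and every other convergent or intermediate fraction in range is farther away.
Largest k: floor((79 - q_2)/q_3) = floor((79 - 6)/41) = 1.
That gives (1*171 + 25)/(1*41 + 6) = 196/47.
Compare the errors: |x - 171/41| = |1051*41 - 171*252|/(252*41) = 1/10332, and |x - 196/47| = |1051*47 - 196*252|/(252*47) = 5/11844.
Cross-multiplying, 1*11844 = 11844 < 51660 = 5*10332, so 1/10332 is smaller: the convergent 171/41 is closer to x than 196/47.

171/41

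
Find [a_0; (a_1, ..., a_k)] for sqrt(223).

Write x_i = (sqrt(223) + m_i)/d_i with (m_0, d_0) = (0, 1). a_0 = floor(sqrt(223)) = 14, since 14^2 = 196 <= 223 < 225 = 15^2.
Iterate m_{i+1} = d_i*a_i - m_i, d_{i+1} = (223 - m_{i+1}^2)/d_i, a_{i+1} = floor((a_0 + m_{i+1})/d_{i+1}):
  m_1 = 1*14 - 0 = 14, d_1 = (223 - 14^2)/1 = 27/1 = 27, a_1 = floor((14 + 14)/27) = 1.
  m_2 = 27*1 - 14 = 13, d_2 = (223 - 13^2)/27 = 54/27 = 2, a_2 = floor((14 + 13)/2) = 13.
  m_3 = 2*13 - 13 = 13, d_3 = (223 - 13^2)/2 = 54/2 = 27, a_3 = floor((14 + 13)/27) = 1.
  m_4 = 27*1 - 13 = 14, d_4 = (223 - 14^2)/27 = 27/27 = 1, a_4 = floor((14 + 14)/1) = 28.
  m_5 = 1*28 - 14 = 14, d_5 = (223 - 14^2)/1 = 27/1 = 27: (m_5, d_5) = (m_1, d_1) = (14, 27), so from here the quotients repeat a_1, ..., a_4; the period length is 4.
Hence the expansion of sqrt(223) is a_0 = 14 followed by the repeating block 1, 13, 1, 28 (period 4).

[14; (1, 13, 1, 28)]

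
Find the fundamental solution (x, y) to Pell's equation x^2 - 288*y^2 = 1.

First expand sqrt(288) as a continued fraction. With x_i = (sqrt(288) + m_i)/d_i and (m_0, d_0) = (0, 1): a_0 = floor(sqrt(288)) = 16, since 16^2 = 256 <= 288 < 289 = 17^2.
Iterate m_{i+1} = d_i*a_i - m_i, d_{i+1} = (288 - m_{i+1}^2)/d_i, a_{i+1} = floor((a_0 + m_{i+1})/d_{i+1}):
  m_1 = 1*16 - 0 = 16, d_1 = (288 - 16^2)/1 = 32/1 = 32, a_1 = floor((16 + 16)/32) = 1.
  m_2 = 32*1 - 16 = 16, d_2 = (288 - 16^2)/32 = 32/32 = 1, a_2 = floor((16 + 16)/1) = 32.
  m_3 = 1*32 - 16 = 16, d_3 = (288 - 16^2)/1 = 32/1 = 32: (m_3, d_3) = (m_1, d_1) = (16, 32), so from here the quotients repeat a_1, a_2; the period length is 2.
So sqrt(288) = [16; (1, 32)] with period length k = 2.
k is even, so the fundamental solution of x^2 - 288y^2 = 1 is (p_{k-1}, q_{k-1}) = (p_1, q_1); compute convergents through index 1.
Convergents (p_i = a_i*p_{i-1} + p_{i-2}, q_i = a_i*q_{i-1} + q_{i-2} with p_{-2}=0, p_{-1}=1, q_{-2}=1, q_{-1}=0):
  i=0: a_0=16, p_0 = 16*1 + 0 = 16, q_0 = 16*0 + 1 = 1.
  i=1: a_1=1, p_1 = 1*16 + 1 = 17, q_1 = 1*1 + 0 = 1.
Check: 17^2 - 288*1^2 = 289 - 288 = 1, so (x, y) = (17, 1) solves the equation, and by the theorem it is the least positive solution.

(x, y) = (17, 1)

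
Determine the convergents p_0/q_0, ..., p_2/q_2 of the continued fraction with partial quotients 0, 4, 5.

0/1, 1/4, 5/21

Using the convergent recurrence p_i = a_i*p_{i-1} + p_{i-2}, q_i = a_i*q_{i-1} + q_{i-2} with p_{-2}=0, p_{-1}=1, q_{-2}=1, q_{-1}=0:
  i=0: a_0=0, p_0 = 0*1 + 0 = 0, q_0 = 0*0 + 1 = 1.
  i=1: a_1=4, p_1 = 4*0 + 1 = 1, q_1 = 4*1 + 0 = 4.
  i=2: a_2=5, p_2 = 5*1 + 0 = 5, q_2 = 5*4 + 1 = 21.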